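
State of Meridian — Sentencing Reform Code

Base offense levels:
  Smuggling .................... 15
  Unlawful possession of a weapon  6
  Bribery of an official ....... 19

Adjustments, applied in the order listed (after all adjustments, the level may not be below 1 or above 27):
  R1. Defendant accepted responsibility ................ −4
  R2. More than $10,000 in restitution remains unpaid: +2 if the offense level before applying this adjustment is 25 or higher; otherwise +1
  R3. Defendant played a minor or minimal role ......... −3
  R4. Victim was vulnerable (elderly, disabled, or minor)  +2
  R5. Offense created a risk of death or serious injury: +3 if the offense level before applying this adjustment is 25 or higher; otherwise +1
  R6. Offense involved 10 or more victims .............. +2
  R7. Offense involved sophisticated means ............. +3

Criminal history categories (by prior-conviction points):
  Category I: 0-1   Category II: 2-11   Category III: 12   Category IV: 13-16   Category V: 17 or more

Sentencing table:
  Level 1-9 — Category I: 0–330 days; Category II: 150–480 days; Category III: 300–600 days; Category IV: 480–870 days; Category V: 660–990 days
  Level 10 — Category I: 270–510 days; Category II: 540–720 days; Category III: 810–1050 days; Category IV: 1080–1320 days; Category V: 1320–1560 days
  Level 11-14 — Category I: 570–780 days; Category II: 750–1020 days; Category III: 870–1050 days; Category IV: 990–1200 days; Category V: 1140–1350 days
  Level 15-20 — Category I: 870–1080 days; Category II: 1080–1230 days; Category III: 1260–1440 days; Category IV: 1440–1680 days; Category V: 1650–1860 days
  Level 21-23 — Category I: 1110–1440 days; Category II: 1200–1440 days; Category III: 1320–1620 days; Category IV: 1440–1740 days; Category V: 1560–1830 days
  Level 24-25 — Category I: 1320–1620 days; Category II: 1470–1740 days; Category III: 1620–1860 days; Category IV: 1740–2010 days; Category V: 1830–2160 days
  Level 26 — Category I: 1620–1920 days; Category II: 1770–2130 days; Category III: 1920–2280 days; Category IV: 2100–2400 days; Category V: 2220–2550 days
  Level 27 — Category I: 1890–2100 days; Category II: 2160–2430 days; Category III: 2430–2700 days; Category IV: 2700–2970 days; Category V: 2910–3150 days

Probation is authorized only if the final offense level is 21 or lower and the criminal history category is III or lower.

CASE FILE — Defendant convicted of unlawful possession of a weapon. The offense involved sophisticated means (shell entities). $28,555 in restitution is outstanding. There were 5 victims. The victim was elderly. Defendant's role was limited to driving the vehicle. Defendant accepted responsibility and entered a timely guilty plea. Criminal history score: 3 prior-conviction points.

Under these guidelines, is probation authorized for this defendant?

Base offense level for unlawful possession of a weapon: 6.
R1 applies: 6 − 4 = 2.
R2 applies (level before this adjustment is 2 < 25, so +1): 2 + 1 = 3.
R3 applies: 3 − 3 = 0.
R4 applies: 0 + 2 = 2.
R5 does not apply.
R7 applies: 2 + 3 = 5.
Final offense level: 5.
Criminal history: 3 prior points → Category II (2-11).
Level 5 falls in the 1-9 band.
Grid: Level 1-9 × Category II = 150-480 days.
Probation check: level 5 ≤ 21 and category II ≤ III → eligible.

Yes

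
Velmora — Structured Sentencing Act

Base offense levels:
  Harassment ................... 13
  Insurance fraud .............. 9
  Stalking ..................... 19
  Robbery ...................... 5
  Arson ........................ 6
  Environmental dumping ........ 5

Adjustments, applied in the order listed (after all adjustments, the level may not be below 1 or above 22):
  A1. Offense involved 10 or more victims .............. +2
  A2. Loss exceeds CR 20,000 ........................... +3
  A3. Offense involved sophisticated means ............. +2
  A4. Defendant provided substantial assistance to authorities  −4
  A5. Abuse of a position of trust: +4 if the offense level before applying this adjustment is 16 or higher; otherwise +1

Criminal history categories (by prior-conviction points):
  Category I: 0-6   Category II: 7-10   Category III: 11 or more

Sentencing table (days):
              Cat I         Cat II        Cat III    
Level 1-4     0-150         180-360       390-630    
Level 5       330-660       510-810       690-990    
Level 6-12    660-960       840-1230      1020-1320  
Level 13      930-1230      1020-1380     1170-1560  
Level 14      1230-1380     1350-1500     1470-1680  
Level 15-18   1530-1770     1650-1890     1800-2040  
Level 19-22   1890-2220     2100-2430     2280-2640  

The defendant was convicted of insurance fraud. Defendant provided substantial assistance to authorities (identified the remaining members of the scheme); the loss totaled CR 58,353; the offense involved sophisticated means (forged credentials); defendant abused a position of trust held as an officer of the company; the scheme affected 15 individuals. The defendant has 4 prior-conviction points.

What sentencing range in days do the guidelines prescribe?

Base offense level for insurance fraud: 9.
A1 applies: 9 + 2 = 11.
A2 applies: 11 + 3 = 14.
A3 applies: 14 + 2 = 16.
A4 applies: 16 − 4 = 12.
A5 applies (level before this adjustment is 12 < 16, so +1): 12 + 1 = 13.
Final offense level: 13.
Criminal history: 4 prior points → Category I (0-6).
Level 13 falls in the 13 band.
Grid: Level 13 × Category I = 930-1230 days.

930-1230 days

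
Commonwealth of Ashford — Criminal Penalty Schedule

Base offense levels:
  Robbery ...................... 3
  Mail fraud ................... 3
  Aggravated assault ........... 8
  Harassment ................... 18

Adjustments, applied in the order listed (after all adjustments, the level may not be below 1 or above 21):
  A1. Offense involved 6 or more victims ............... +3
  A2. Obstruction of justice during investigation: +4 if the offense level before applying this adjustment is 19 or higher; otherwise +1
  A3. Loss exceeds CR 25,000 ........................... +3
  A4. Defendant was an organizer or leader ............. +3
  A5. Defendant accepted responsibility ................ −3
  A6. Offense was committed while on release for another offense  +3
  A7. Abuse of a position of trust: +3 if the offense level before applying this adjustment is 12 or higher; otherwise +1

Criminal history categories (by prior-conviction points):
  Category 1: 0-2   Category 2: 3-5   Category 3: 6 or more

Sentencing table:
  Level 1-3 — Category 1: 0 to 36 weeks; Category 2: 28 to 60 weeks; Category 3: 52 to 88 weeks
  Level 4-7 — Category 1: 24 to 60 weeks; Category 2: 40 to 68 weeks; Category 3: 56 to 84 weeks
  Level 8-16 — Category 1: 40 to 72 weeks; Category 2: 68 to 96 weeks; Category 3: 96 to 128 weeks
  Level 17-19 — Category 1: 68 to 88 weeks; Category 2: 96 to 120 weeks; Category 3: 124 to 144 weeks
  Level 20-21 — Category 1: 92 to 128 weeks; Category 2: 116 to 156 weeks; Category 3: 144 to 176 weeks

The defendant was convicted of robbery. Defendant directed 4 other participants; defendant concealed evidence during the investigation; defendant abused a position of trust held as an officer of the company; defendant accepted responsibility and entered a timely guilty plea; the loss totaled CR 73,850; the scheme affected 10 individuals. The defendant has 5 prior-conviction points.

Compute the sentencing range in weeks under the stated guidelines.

Base offense level for robbery: 3.
A1 applies: 3 + 3 = 6.
A2 applies (level before this adjustment is 6 < 19, so +1): 6 + 1 = 7.
A3 applies: 7 + 3 = 10.
A4 applies: 10 + 3 = 13.
A5 applies: 13 − 3 = 10.
A6 does not apply.
A7 applies (level before this adjustment is 10 < 12, so +1): 10 + 1 = 11.
Final offense level: 11.
Criminal history: 5 prior points → Category 2 (3-5).
Level 11 falls in the 8-16 band.
Grid: Level 8-16 × Category 2 = 68-96 weeks.

68-96 weeks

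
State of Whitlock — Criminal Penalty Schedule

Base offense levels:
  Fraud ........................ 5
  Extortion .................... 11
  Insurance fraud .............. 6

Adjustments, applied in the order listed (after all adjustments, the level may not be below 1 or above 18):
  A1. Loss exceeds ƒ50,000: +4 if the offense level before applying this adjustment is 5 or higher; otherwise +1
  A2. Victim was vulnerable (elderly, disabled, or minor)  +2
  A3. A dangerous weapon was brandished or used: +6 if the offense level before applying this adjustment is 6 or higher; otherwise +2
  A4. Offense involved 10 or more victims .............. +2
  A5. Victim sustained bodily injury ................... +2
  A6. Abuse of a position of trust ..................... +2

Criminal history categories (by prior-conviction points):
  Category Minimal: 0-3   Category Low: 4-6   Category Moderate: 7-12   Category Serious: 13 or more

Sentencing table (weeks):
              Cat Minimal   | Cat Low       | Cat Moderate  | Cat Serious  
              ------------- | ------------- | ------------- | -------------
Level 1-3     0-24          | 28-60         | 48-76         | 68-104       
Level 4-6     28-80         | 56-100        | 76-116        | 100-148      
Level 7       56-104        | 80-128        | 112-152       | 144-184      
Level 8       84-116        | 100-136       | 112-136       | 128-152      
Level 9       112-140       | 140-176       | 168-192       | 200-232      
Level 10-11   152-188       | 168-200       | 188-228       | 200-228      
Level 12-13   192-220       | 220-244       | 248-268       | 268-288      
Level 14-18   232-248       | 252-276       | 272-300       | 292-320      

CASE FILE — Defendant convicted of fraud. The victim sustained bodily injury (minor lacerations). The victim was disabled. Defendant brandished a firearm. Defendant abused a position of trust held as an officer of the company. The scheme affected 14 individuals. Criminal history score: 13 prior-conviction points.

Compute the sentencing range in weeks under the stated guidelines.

Base offense level for fraud: 5.
A2 applies: 5 + 2 = 7.
A3 applies (level before this adjustment is 7 ≥ 6, so +6): 7 + 6 = 13.
A4 applies: 13 + 2 = 15.
A5 applies: 15 + 2 = 17.
A6 applies: 17 + 2 = 19.
Level 19 exceeds the maximum of 18; capped at 18.
Final offense level: 18.
Criminal history: 13 prior points → Category Serious (13+).
Level 18 falls in the 14-18 band.
Grid: Level 14-18 × Category Serious = 292-320 weeks.

292-320 weeks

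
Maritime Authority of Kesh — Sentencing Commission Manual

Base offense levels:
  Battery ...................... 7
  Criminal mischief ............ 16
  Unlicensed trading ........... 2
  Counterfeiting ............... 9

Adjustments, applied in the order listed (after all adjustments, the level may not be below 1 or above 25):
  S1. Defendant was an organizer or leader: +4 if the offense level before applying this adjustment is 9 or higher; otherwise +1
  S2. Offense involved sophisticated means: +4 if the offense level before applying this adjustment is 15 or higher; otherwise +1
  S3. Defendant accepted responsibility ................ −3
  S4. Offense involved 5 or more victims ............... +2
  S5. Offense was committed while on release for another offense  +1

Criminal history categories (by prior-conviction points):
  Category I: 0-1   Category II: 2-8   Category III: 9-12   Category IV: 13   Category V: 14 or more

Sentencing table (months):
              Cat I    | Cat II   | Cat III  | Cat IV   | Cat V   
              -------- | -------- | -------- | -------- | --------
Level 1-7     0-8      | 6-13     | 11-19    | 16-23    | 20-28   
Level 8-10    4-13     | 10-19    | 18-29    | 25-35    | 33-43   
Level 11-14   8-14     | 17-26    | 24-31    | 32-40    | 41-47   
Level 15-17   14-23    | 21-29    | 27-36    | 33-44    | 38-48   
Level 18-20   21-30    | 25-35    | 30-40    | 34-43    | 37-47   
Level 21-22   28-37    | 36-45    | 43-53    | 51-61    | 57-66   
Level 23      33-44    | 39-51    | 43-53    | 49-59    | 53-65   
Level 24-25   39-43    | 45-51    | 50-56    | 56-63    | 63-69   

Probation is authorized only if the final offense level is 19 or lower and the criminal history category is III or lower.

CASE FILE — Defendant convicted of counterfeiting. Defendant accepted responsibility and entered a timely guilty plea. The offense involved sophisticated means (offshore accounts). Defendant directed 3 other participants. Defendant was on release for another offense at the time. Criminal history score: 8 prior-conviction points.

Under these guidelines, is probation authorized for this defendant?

Yes

Base offense level for counterfeiting: 9.
S1 applies (level before this adjustment is 9 ≥ 9, so +4): 9 + 4 = 13.
S2 applies (level before this adjustment is 13 < 15, so +1): 13 + 1 = 14.
S3 applies: 14 − 3 = 11.
S4 does not apply.
S5 applies: 11 + 1 = 12.
Final offense level: 12.
Criminal history: 8 prior points → Category II (2-8).
Level 12 falls in the 11-14 band.
Grid: Level 11-14 × Category II = 17-26 months.
Probation check: level 12 ≤ 19 and category II ≤ III → eligible.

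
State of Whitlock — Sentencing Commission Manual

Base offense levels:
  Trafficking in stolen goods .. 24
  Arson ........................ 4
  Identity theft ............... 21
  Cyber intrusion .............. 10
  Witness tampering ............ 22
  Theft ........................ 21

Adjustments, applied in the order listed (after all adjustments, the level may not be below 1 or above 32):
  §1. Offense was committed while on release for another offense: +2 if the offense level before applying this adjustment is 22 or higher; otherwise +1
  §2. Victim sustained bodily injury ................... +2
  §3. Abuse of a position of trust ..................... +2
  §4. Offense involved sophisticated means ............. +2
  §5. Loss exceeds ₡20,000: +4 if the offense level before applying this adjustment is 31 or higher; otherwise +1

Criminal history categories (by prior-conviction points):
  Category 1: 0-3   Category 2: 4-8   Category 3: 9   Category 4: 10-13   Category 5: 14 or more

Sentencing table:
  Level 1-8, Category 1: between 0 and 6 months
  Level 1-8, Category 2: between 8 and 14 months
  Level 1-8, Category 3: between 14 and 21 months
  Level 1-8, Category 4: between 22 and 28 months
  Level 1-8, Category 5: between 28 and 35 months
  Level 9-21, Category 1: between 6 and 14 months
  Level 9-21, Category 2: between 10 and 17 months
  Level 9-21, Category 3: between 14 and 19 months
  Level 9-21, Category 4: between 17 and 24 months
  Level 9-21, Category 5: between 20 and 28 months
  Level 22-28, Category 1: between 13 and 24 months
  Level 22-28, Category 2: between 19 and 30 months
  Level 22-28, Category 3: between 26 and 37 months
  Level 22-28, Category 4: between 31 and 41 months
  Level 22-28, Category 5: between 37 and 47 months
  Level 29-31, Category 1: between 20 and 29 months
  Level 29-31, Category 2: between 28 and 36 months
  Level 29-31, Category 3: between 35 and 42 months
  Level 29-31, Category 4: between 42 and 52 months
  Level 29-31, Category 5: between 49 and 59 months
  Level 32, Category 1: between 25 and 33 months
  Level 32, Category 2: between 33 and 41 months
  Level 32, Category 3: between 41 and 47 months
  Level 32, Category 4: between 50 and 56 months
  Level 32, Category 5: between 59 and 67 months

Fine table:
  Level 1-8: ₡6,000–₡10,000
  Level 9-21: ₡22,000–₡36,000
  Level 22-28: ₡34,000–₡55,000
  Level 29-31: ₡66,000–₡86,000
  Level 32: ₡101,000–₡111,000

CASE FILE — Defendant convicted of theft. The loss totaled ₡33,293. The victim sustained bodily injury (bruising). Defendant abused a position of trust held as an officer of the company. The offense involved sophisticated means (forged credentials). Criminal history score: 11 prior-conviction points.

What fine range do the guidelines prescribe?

Base offense level for theft: 21.
§2 applies: 21 + 2 = 23.
§3 applies: 23 + 2 = 25.
§4 applies: 25 + 2 = 27.
§5 applies (level before this adjustment is 27 < 31, so +1): 27 + 1 = 28.
Final offense level: 28.
Level 28 falls in the 22-28 band.
Fine table: Level 22-28 → ₡34,000–₡55,000.

₡34,000–₡55,000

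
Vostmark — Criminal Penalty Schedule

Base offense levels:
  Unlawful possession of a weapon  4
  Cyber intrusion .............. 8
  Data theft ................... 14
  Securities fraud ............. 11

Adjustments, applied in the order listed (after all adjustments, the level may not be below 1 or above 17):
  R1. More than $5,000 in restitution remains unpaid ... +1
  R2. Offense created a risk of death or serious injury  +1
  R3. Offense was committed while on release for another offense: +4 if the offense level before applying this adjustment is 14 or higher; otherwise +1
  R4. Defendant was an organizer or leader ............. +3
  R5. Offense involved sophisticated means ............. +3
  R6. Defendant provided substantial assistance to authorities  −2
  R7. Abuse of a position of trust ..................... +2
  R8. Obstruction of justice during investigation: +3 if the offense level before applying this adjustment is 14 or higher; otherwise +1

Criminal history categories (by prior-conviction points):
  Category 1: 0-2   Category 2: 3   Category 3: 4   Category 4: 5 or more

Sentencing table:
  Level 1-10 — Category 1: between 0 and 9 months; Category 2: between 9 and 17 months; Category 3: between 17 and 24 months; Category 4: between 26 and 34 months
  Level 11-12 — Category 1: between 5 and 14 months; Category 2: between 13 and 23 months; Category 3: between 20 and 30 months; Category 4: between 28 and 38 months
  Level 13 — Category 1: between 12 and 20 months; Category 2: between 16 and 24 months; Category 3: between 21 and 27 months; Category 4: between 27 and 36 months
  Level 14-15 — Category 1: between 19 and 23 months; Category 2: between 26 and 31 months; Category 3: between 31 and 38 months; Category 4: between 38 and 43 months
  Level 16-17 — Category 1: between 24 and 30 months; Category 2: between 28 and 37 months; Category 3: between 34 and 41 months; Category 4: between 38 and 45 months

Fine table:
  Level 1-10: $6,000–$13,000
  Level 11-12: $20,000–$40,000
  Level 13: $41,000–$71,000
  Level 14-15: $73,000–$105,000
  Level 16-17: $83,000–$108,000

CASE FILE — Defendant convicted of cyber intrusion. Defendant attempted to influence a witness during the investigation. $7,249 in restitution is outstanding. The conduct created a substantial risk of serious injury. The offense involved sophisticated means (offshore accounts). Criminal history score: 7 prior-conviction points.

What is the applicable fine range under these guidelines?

Base offense level for cyber intrusion: 8.
R1 applies: 8 + 1 = 9.
R2 applies: 9 + 1 = 10.
R4 does not apply.
R5 applies: 10 + 3 = 13.
R6 does not apply.
R8 applies (level before this adjustment is 13 < 14, so +1): 13 + 1 = 14.
Final offense level: 14.
Level 14 falls in the 14-15 band.
Fine table: Level 14-15 → $73,000–$105,000.

$73,000–$105,000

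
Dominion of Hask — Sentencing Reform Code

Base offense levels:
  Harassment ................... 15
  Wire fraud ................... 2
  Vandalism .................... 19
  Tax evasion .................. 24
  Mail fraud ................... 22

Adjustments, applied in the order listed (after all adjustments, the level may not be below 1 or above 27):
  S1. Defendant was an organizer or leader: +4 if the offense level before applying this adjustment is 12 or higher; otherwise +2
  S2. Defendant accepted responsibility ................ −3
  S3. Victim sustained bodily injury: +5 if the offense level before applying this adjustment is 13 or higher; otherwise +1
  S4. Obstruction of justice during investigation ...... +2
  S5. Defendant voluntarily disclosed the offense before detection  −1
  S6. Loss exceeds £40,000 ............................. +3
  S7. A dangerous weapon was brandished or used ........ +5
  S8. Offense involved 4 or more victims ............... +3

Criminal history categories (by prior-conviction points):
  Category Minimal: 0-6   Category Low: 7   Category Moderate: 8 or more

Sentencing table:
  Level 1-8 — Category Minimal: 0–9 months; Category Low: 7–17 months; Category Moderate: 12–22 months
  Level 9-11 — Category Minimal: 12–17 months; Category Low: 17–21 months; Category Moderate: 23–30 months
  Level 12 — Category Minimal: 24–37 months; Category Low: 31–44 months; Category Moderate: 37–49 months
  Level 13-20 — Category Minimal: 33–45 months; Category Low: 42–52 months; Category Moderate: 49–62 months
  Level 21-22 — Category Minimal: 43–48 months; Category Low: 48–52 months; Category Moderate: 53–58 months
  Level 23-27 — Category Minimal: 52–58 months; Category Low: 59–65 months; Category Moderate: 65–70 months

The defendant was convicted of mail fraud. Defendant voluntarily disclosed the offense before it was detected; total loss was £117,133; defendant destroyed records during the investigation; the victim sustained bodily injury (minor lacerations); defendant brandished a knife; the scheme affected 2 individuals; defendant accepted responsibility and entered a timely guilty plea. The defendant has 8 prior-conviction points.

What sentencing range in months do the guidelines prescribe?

Base offense level for mail fraud: 22.
S2 applies: 22 − 3 = 19.
S3 applies (level before this adjustment is 19 ≥ 13, so +5): 19 + 5 = 24.
S4 applies: 24 + 2 = 26.
S5 applies: 26 − 1 = 25.
S6 applies: 25 + 3 = 28.
S7 applies: 28 + 5 = 33.
S8 does not apply.
Level 33 exceeds the maximum of 27; capped at 27.
Final offense level: 27.
Criminal history: 8 prior points → Category Moderate (8+).
Level 27 falls in the 23-27 band.
Grid: Level 23-27 × Category Moderate = 65-70 months.

65-70 months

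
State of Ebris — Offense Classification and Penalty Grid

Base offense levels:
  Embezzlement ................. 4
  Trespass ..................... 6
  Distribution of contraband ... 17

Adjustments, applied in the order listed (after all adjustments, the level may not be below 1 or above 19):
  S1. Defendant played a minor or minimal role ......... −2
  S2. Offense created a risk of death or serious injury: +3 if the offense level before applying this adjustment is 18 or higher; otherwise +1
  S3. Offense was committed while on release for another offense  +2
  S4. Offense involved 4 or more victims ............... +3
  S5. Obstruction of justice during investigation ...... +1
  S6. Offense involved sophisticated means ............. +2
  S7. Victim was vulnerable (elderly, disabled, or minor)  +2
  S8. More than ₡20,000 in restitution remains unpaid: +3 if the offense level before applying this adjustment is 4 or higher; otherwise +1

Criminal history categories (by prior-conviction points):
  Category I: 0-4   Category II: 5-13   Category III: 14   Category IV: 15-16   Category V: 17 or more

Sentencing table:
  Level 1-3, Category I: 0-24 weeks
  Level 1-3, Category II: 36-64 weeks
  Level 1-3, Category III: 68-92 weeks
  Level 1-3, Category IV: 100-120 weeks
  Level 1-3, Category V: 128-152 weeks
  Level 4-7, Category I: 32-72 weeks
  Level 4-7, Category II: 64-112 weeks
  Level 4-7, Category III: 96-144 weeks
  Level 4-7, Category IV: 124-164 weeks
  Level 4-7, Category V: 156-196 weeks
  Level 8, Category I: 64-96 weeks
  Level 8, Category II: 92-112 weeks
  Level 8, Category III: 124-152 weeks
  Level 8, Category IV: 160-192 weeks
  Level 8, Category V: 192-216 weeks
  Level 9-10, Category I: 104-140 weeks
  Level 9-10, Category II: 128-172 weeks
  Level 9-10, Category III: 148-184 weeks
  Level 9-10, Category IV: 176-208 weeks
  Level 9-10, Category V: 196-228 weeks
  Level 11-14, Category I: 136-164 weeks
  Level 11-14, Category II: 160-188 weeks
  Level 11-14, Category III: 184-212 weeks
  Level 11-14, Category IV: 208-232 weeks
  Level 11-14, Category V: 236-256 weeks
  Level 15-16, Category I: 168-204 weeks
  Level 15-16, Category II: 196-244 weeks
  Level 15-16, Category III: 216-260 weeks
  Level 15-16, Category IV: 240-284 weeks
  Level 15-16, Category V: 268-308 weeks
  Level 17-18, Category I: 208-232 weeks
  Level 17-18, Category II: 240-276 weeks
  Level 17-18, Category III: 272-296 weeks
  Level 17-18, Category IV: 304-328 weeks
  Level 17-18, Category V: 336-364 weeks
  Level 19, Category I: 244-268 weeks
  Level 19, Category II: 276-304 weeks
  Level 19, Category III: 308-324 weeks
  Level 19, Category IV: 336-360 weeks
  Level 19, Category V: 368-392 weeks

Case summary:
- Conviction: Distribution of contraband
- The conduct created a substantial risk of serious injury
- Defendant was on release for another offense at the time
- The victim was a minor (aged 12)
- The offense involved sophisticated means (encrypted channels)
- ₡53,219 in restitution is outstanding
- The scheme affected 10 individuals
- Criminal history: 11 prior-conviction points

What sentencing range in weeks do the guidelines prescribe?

Base offense level for distribution of contraband: 17.
S1 does not apply.
S2 applies (level before this adjustment is 17 < 18, so +1): 17 + 1 = 18.
S3 applies: 18 + 2 = 20.
S4 applies: 20 + 3 = 23.
S6 applies: 23 + 2 = 25.
S7 applies: 25 + 2 = 27.
S8 applies (level before this adjustment is 27 ≥ 4, so +3): 27 + 3 = 30.
Level 30 exceeds the maximum of 19; capped at 19.
Final offense level: 19.
Criminal history: 11 prior points → Category II (5-13).
Level 19 falls in the 19 band.
Grid: Level 19 × Category II = 276-304 weeks.

276-304 weeks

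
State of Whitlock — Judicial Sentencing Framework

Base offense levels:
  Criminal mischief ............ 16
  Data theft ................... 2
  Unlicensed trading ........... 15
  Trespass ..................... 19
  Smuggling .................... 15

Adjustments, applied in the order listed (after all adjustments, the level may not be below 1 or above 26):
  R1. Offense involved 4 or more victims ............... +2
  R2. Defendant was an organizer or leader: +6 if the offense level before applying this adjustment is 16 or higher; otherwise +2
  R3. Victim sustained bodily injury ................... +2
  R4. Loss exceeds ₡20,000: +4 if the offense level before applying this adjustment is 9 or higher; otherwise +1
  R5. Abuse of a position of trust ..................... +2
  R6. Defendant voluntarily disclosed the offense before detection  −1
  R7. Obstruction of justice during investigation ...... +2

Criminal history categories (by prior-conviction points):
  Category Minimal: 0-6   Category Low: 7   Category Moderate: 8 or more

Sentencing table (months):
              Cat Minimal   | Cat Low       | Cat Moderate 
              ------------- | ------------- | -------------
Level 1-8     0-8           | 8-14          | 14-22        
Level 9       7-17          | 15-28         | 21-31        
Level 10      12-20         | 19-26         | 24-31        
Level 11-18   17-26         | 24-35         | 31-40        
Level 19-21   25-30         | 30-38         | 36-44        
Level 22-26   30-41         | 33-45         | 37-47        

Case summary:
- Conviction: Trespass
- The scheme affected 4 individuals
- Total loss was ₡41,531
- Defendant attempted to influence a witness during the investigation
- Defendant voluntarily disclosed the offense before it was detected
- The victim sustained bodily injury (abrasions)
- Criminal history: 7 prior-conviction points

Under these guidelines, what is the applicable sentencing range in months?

33-45 months

Base offense level for trespass: 19.
R1 applies: 19 + 2 = 21.
R2 does not apply.
R3 applies: 21 + 2 = 23.
R4 applies (level before this adjustment is 23 ≥ 9, so +4): 23 + 4 = 27.
R6 applies: 27 − 1 = 26.
R7 applies: 26 + 2 = 28.
Level 28 exceeds the maximum of 26; capped at 26.
Final offense level: 26.
Criminal history: 7 prior points → Category Low (7).
Level 26 falls in the 22-26 band.
Grid: Level 22-26 × Category Low = 33-45 months.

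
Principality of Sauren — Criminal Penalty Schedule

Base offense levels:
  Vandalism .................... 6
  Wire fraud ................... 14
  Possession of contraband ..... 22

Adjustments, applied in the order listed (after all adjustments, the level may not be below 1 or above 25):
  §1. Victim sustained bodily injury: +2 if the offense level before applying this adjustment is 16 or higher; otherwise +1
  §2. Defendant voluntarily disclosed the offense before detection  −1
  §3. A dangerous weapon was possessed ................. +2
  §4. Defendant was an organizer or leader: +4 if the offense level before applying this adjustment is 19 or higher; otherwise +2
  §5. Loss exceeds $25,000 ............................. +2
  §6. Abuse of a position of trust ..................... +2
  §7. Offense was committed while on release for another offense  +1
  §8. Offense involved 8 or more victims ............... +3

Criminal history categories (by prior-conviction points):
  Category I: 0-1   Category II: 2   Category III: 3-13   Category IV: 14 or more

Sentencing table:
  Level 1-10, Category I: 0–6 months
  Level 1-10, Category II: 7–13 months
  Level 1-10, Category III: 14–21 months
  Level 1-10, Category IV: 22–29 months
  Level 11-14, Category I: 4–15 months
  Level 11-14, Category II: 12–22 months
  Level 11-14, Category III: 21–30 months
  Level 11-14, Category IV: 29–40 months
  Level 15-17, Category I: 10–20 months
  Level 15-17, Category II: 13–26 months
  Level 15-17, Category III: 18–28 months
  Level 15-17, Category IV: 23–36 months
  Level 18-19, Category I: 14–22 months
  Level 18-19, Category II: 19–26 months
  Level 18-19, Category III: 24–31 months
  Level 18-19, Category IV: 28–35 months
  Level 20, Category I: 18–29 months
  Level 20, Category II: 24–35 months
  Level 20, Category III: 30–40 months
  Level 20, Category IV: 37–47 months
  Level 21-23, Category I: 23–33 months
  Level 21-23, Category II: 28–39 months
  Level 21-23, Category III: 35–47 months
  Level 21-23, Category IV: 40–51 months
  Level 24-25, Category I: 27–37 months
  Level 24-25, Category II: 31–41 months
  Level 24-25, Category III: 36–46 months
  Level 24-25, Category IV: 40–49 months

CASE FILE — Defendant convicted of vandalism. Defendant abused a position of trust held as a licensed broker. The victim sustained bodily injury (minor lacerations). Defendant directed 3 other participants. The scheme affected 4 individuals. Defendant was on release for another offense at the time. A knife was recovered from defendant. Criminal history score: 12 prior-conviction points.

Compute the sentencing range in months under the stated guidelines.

Base offense level for vandalism: 6.
§1 applies (level before this adjustment is 6 < 16, so +1): 6 + 1 = 7.
§2 does not apply.
§3 applies: 7 + 2 = 9.
§4 applies (level before this adjustment is 9 < 19, so +2): 9 + 2 = 11.
§6 applies: 11 + 2 = 13.
§7 applies: 13 + 1 = 14.
§8 does not apply.
Final offense level: 14.
Criminal history: 12 prior points → Category III (3-13).
Level 14 falls in the 11-14 band.
Grid: Level 11-14 × Category III = 21-30 months.

21-30 months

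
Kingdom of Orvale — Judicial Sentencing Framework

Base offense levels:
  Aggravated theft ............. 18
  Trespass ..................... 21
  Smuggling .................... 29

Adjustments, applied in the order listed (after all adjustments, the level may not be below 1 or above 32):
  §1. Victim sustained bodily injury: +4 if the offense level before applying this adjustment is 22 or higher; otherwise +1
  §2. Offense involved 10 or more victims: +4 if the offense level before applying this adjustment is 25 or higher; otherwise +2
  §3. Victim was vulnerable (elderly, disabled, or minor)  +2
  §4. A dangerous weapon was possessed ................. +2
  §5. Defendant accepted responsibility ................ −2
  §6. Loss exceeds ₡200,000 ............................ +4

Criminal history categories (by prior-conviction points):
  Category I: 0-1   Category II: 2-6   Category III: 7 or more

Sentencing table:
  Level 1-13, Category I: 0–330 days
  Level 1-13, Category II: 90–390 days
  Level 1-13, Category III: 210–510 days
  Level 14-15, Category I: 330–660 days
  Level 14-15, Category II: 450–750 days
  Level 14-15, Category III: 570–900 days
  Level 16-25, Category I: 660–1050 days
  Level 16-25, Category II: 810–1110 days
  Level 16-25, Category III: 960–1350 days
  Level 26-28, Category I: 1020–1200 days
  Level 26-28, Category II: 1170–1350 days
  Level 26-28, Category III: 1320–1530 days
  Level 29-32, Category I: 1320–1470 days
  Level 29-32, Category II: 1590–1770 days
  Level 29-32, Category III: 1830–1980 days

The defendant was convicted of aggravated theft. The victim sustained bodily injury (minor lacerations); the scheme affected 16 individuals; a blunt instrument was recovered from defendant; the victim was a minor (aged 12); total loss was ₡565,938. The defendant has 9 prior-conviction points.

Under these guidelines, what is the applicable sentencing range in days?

Base offense level for aggravated theft: 18.
§1 applies (level before this adjustment is 18 < 22, so +1): 18 + 1 = 19.
§2 applies (level before this adjustment is 19 < 25, so +2): 19 + 2 = 21.
§3 applies: 21 + 2 = 23.
§4 applies: 23 + 2 = 25.
§6 applies: 25 + 4 = 29.
Final offense level: 29.
Criminal history: 9 prior points → Category III (7+).
Level 29 falls in the 29-32 band.
Grid: Level 29-32 × Category III = 1830-1980 days.

1830-1980 days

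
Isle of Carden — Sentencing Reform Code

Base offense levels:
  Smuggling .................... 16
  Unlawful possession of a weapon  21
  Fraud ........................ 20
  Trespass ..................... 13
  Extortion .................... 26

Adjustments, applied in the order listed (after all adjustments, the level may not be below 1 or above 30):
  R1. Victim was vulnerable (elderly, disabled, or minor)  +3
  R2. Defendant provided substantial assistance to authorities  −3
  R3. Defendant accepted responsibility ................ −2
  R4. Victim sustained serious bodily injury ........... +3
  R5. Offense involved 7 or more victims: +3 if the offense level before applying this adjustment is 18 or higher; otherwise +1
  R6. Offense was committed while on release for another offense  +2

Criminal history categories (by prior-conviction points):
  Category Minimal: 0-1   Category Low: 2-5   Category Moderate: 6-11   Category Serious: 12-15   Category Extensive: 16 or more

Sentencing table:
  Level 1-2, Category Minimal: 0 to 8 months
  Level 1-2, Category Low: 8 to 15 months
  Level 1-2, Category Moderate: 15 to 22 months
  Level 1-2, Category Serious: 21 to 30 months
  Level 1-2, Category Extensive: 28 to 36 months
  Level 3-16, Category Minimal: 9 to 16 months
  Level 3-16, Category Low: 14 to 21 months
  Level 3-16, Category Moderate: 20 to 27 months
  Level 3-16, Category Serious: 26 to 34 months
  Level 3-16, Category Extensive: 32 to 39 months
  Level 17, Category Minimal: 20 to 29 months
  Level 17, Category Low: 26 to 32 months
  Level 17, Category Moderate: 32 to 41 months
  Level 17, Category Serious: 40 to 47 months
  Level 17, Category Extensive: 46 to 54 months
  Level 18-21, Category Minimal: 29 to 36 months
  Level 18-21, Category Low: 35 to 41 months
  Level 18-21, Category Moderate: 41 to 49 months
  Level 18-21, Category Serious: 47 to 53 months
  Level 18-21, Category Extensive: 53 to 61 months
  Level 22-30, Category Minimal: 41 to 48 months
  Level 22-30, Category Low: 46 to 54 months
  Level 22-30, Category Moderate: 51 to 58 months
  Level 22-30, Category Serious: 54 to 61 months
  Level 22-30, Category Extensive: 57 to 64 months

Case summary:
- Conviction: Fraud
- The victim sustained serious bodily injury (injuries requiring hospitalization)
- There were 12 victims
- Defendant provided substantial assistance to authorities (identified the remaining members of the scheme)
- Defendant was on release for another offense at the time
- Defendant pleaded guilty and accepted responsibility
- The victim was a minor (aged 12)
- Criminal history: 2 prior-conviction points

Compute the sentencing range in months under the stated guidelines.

Base offense level for fraud: 20.
R1 applies: 20 + 3 = 23.
R2 applies: 23 − 3 = 20.
R3 applies: 20 − 2 = 18.
R4 applies: 18 + 3 = 21.
R5 applies (level before this adjustment is 21 ≥ 18, so +3): 21 + 3 = 24.
R6 applies: 24 + 2 = 26.
Final offense level: 26.
Criminal history: 2 prior points → Category Low (2-5).
Level 26 falls in the 22-30 band.
Grid: Level 22-30 × Category Low = 46-54 months.

46-54 months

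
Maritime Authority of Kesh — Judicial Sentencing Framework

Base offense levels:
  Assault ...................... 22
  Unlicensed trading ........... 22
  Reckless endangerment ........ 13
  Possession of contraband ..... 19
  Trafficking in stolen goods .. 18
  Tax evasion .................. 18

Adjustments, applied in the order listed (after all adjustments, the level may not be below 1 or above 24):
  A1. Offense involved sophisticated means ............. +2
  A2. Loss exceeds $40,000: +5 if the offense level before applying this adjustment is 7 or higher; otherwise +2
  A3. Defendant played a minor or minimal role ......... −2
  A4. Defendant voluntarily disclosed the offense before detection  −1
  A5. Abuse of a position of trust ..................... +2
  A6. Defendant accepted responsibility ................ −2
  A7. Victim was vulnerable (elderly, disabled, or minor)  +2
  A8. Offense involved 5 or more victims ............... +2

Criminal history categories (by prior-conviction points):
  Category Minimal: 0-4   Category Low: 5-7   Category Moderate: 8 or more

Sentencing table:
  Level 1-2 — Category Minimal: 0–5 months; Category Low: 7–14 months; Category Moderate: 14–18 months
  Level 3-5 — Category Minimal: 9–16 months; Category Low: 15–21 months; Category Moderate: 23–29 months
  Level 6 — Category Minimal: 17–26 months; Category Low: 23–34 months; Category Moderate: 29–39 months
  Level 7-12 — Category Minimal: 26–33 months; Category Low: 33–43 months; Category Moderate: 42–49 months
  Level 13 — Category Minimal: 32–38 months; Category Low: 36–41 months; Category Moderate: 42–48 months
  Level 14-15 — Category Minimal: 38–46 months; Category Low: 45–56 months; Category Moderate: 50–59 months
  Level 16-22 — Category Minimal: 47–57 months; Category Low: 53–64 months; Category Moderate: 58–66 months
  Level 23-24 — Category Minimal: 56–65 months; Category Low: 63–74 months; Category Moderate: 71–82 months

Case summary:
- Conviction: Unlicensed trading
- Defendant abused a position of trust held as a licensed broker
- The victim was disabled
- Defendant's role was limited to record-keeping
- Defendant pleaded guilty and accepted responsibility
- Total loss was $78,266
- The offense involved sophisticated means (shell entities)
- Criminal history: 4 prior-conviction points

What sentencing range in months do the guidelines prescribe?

Base offense level for unlicensed trading: 22.
A1 applies: 22 + 2 = 24.
A2 applies (level before this adjustment is 24 ≥ 7, so +5): 24 + 5 = 29.
A3 applies: 29 − 2 = 27.
A4 does not apply.
A5 applies: 27 + 2 = 29.
A6 applies: 29 − 2 = 27.
A7 applies: 27 + 2 = 29.
Level 29 exceeds the maximum of 24; capped at 24.
Final offense level: 24.
Criminal history: 4 prior points → Category Minimal (0-4).
Level 24 falls in the 23-24 band.
Grid: Level 23-24 × Category Minimal = 56-65 months.

56-65 months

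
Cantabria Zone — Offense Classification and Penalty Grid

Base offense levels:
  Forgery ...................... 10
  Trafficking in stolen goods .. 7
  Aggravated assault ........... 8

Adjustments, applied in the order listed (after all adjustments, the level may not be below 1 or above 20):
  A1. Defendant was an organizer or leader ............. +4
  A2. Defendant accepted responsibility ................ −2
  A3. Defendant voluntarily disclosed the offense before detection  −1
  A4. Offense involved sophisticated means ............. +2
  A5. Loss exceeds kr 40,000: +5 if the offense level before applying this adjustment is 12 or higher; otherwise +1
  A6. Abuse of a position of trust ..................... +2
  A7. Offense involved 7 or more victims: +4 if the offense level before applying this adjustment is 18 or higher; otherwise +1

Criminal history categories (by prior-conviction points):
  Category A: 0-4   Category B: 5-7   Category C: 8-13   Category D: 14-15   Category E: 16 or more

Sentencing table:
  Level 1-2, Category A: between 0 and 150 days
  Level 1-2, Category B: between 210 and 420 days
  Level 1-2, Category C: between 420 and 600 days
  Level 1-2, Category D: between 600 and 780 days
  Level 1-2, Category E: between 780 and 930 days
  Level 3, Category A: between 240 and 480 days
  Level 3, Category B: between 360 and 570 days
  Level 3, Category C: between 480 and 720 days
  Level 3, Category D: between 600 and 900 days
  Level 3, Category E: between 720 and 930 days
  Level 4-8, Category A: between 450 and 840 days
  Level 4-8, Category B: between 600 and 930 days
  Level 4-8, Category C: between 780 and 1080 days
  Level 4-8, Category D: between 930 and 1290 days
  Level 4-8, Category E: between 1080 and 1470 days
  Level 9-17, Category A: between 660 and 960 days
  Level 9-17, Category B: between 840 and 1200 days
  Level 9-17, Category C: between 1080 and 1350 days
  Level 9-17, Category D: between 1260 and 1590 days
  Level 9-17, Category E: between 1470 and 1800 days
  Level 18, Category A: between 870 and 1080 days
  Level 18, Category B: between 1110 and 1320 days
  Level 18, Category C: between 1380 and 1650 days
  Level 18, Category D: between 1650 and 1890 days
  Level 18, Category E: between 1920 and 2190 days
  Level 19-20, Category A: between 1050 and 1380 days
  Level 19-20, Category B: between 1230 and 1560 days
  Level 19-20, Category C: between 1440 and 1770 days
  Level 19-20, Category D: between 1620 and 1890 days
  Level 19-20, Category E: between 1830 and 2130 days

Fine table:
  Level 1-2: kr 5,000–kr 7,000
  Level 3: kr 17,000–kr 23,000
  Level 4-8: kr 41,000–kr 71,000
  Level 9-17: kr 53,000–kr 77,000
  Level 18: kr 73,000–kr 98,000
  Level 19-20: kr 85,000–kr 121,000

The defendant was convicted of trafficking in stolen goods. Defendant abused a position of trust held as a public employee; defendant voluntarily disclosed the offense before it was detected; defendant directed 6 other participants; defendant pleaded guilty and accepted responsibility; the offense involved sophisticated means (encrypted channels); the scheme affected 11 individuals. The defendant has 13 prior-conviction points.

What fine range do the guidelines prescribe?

Base offense level for trafficking in stolen goods: 7.
A1 applies: 7 + 4 = 11.
A2 applies: 11 − 2 = 9.
A3 applies: 9 − 1 = 8.
A4 applies: 8 + 2 = 10.
A5 does not apply.
A6 applies: 10 + 2 = 12.
A7 applies (level before this adjustment is 12 < 18, so +1): 12 + 1 = 13.
Final offense level: 13.
Level 13 falls in the 9-17 band.
Fine table: Level 9-17 → kr 53,000–kr 77,000.

kr 53,000–kr 77,000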